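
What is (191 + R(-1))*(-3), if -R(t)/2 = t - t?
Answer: -573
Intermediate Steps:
R(t) = 0 (R(t) = -2*(t - t) = -2*0 = 0)
(191 + R(-1))*(-3) = (191 + 0)*(-3) = 191*(-3) = -573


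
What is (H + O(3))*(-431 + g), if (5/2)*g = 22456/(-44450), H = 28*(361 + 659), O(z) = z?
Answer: -195523246479/15875 ≈ -1.2316e+7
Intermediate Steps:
H = 28560 (H = 28*1020 = 28560)
g = -3208/15875 (g = 2*(22456/(-44450))/5 = 2*(22456*(-1/44450))/5 = (2/5)*(-1604/3175) = -3208/15875 ≈ -0.20208)
(H + O(3))*(-431 + g) = (28560 + 3)*(-431 - 3208/15875) = 28563*(-6845333/15875) = -195523246479/15875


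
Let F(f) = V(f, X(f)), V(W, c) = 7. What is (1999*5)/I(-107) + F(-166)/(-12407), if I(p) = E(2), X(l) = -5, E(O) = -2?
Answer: -124007979/24814 ≈ -4997.5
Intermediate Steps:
I(p) = -2
F(f) = 7
(1999*5)/I(-107) + F(-166)/(-12407) = (1999*5)/(-2) + 7/(-12407) = 9995*(-1/2) + 7*(-1/12407) = -9995/2 - 7/12407 = -124007979/24814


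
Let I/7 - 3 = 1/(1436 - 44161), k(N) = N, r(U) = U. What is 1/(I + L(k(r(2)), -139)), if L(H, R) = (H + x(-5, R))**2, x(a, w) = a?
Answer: 42725/1281743 ≈ 0.033334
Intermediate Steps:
I = 897218/42725 (I = 21 + 7/(1436 - 44161) = 21 + 7/(-42725) = 21 + 7*(-1/42725) = 21 - 7/42725 = 897218/42725 ≈ 21.000)
L(H, R) = (-5 + H)**2 (L(H, R) = (H - 5)**2 = (-5 + H)**2)
1/(I + L(k(r(2)), -139)) = 1/(897218/42725 + (-5 + 2)**2) = 1/(897218/42725 + (-3)**2) = 1/(897218/42725 + 9) = 1/(1281743/42725) = 42725/1281743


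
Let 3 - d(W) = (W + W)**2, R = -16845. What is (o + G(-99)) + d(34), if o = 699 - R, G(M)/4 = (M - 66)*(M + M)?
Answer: 143603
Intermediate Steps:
d(W) = 3 - 4*W**2 (d(W) = 3 - (W + W)**2 = 3 - (2*W)**2 = 3 - 4*W**2)
G(M) = 8*M*(-66 + M) (G(M) = 4*((M - 66)*(M + M)) = 4*((-66 + M)*(2*M)) = 4*(2*M*(-66 + M)) = 8*M*(-66 + M))
o = 17544 (o = 699 - 1*(-16845) = 699 + 16845 = 17544)
(o + G(-99)) + d(34) = (17544 + 8*(-99)*(-66 - 99)) + (3 - 4*34**2) = (17544 + 8*(-99)*(-165)) + (3 - 4*1156) = (17544 + 130680) + (3 - 4624) = 148224 - 4621 = 143603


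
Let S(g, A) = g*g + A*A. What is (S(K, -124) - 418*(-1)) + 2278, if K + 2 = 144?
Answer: 38236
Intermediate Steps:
K = 142 (K = -2 + 144 = 142)
S(g, A) = A² + g² (S(g, A) = g² + A² = A² + g²)
(S(K, -124) - 418*(-1)) + 2278 = (((-124)² + 142²) - 418*(-1)) + 2278 = ((15376 + 20164) + 418) + 2278 = (35540 + 418) + 2278 = 35958 + 2278 = 38236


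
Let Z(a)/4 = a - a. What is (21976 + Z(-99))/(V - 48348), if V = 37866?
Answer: -10988/5241 ≈ -2.0965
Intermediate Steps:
Z(a) = 0 (Z(a) = 4*(a - a) = 4*0 = 0)
(21976 + Z(-99))/(V - 48348) = (21976 + 0)/(37866 - 48348) = 21976/(-10482) = 21976*(-1/10482) = -10988/5241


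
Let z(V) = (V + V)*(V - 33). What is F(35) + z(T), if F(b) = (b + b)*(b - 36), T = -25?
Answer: 2830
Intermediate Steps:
z(V) = 2*V*(-33 + V) (z(V) = (2*V)*(-33 + V) = 2*V*(-33 + V))
F(b) = 2*b*(-36 + b) (F(b) = (2*b)*(-36 + b) = 2*b*(-36 + b))
F(35) + z(T) = 2*35*(-36 + 35) + 2*(-25)*(-33 - 25) = 2*35*(-1) + 2*(-25)*(-58) = -70 + 2900 = 2830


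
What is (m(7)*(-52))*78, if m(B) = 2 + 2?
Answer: -16224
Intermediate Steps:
m(B) = 4
(m(7)*(-52))*78 = (4*(-52))*78 = -208*78 = -16224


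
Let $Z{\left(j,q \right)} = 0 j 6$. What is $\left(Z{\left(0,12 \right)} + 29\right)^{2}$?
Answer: $841$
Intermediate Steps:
$Z{\left(j,q \right)} = 0$ ($Z{\left(j,q \right)} = 0 \cdot 6 = 0$)
$\left(Z{\left(0,12 \right)} + 29\right)^{2} = \left(0 + 29\right)^{2} = 29^{2} = 841$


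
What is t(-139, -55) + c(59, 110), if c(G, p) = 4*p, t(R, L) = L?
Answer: 385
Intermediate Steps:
t(-139, -55) + c(59, 110) = -55 + 4*110 = -55 + 440 = 385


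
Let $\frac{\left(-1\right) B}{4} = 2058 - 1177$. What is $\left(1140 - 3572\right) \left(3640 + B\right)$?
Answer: $-282112$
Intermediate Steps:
$B = -3524$ ($B = - 4 \left(2058 - 1177\right) = \left(-4\right) 881 = -3524$)
$\left(1140 - 3572\right) \left(3640 + B\right) = \left(1140 - 3572\right) \left(3640 - 3524\right) = \left(-2432\right) 116 = -282112$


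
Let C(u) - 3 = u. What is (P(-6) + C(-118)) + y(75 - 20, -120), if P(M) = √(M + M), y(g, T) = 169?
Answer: 54 + 2*I*√3 ≈ 54.0 + 3.4641*I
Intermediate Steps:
C(u) = 3 + u
P(M) = √2*√M (P(M) = √(2*M) = √2*√M)
(P(-6) + C(-118)) + y(75 - 20, -120) = (√2*√(-6) + (3 - 118)) + 169 = (√2*(I*√6) - 115) + 169 = (2*I*√3 - 115) + 169 = (-115 + 2*I*√3) + 169 = 54 + 2*I*√3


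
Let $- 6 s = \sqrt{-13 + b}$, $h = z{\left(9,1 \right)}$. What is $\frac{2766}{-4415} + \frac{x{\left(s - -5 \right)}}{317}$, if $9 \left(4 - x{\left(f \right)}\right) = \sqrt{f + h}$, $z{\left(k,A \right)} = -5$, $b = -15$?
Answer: $- \frac{859162}{1399555} - \frac{\sqrt{3} \sqrt[4]{7} \sqrt{- i}}{8559} \approx -0.61411 + 0.00023275 i$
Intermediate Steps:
$h = -5$
$s = - \frac{i \sqrt{7}}{3}$ ($s = - \frac{\sqrt{-13 - 15}}{6} = - \frac{\sqrt{-28}}{6} = - \frac{2 i \sqrt{7}}{6} = - \frac{i \sqrt{7}}{3} \approx - 0.88192 i$)
$x{\left(f \right)} = 4 - \frac{\sqrt{-5 + f}}{9}$ ($x{\left(f \right)} = 4 - \frac{\sqrt{f - 5}}{9} = 4 - \frac{\sqrt{-5 + f}}{9}$)
$\frac{2766}{-4415} + \frac{x{\left(s - -5 \right)}}{317} = \frac{2766}{-4415} + \frac{4 - \frac{\sqrt{-5 - \left(-5 + \frac{i \sqrt{7}}{3}\right)}}{9}}{317} = 2766 \left(- \frac{1}{4415}\right) + \left(4 - \frac{\sqrt{-5 + \left(- \frac{i \sqrt{7}}{3} + 5\right)}}{9}\right) \frac{1}{317} = - \frac{2766}{4415} + \left(4 - \frac{\sqrt{-5 + \left(5 - \frac{i \sqrt{7}}{3}\right)}}{9}\right) \frac{1}{317} = - \frac{2766}{4415} + \left(4 - \frac{\sqrt{- \frac{i \sqrt{7}}{3}}}{9}\right) \frac{1}{317} = - \frac{2766}{4415} + \left(4 - \frac{\frac{1}{3} \sqrt{3} \sqrt[4]{7} \sqrt{- i}}{9}\right) \frac{1}{317} = - \frac{2766}{4415} + \left(4 - \frac{\sqrt{3} \sqrt[4]{7} \sqrt{- i}}{27}\right) \frac{1}{317} = - \frac{2766}{4415} + \left(\frac{4}{317} - \frac{\sqrt{3} \sqrt[4]{7} \sqrt{- i}}{8559}\right) = - \frac{859162}{1399555} - \frac{\sqrt{3} \sqrt[4]{7} \sqrt{- i}}{8559}$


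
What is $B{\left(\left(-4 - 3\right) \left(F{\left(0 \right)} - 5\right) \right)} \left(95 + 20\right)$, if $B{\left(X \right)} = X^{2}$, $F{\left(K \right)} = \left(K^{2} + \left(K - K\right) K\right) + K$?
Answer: $140875$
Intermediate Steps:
$F{\left(K \right)} = K + K^{2}$ ($F{\left(K \right)} = \left(K^{2} + 0 K\right) + K = \left(K^{2} + 0\right) + K = K^{2} + K = K + K^{2}$)
$B{\left(\left(-4 - 3\right) \left(F{\left(0 \right)} - 5\right) \right)} \left(95 + 20\right) = \left(\left(-4 - 3\right) \left(0 \left(1 + 0\right) - 5\right)\right)^{2} \left(95 + 20\right) = \left(- 7 \left(0 \cdot 1 - 5\right)\right)^{2} \cdot 115 = \left(- 7 \left(0 - 5\right)\right)^{2} \cdot 115 = \left(\left(-7\right) \left(-5\right)\right)^{2} \cdot 115 = 35^{2} \cdot 115 = 1225 \cdot 115 = 140875$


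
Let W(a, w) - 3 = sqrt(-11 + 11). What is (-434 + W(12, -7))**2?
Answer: 185761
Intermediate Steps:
W(a, w) = 3 (W(a, w) = 3 + sqrt(-11 + 11) = 3 + sqrt(0) = 3 + 0 = 3)
(-434 + W(12, -7))**2 = (-434 + 3)**2 = (-431)**2 = 185761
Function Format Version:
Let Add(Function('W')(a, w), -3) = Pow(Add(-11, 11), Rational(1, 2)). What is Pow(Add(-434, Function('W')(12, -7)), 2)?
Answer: 185761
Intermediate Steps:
Function('W')(a, w) = 3 (Function('W')(a, w) = Add(3, Pow(Add(-11, 11), Rational(1, 2))) = Add(3, Pow(0, Rational(1, 2))) = Add(3, 0) = 3)
Pow(Add(-434, Function('W')(12, -7)), 2) = Pow(Add(-434, 3), 2) = Pow(-431, 2) = 185761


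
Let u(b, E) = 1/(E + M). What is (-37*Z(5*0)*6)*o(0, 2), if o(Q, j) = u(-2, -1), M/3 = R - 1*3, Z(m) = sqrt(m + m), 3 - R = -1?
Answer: 0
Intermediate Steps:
R = 4 (R = 3 - 1*(-1) = 3 + 1 = 4)
Z(m) = sqrt(2)*sqrt(m) (Z(m) = sqrt(2*m) = sqrt(2)*sqrt(m))
M = 3 (M = 3*(4 - 1*3) = 3*(4 - 3) = 3*1 = 3)
u(b, E) = 1/(3 + E) (u(b, E) = 1/(E + 3) = 1/(3 + E))
o(Q, j) = 1/2 (o(Q, j) = 1/(3 - 1) = 1/2)
(-37*Z(5*0)*6)*o(0, 2) = (-37*sqrt(2)*sqrt(5*0)*6)*(1/2) = (-37*sqrt(2)*sqrt(0)*6)*(1/2) = (-37*sqrt(2)*0*6)*(1/2) = (-37*0*6)*(1/2) = (0*6)*(1/2) = 0*(1/2) = 0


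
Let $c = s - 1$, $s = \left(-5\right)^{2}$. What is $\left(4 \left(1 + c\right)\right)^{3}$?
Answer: $1000000$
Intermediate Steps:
$s = 25$
$c = 24$ ($c = 25 - 1 = 24$)
$\left(4 \left(1 + c\right)\right)^{3} = \left(4 \left(1 + 24\right)\right)^{3} = \left(4 \cdot 25\right)^{3} = 100^{3} = 1000000$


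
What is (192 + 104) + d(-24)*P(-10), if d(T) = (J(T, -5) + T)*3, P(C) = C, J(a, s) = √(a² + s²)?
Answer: 1016 - 30*√601 ≈ 280.54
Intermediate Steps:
d(T) = 3*T + 3*√(25 + T²) (d(T) = (√(T² + (-5)²) + T)*3 = (√(T² + 25) + T)*3 = (√(25 + T²) + T)*3 = (T + √(25 + T²))*3 = 3*T + 3*√(25 + T²))
(192 + 104) + d(-24)*P(-10) = (192 + 104) + (3*(-24) + 3*√(25 + (-24)²))*(-10) = 296 + (-72 + 3*√(25 + 576))*(-10) = 296 + (-72 + 3*√601)*(-10) = 296 + (720 - 30*√601) = 1016 - 30*√601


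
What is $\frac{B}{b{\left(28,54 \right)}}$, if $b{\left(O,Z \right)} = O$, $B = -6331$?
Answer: $- \frac{6331}{28} \approx -226.11$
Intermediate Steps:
$\frac{B}{b{\left(28,54 \right)}} = - \frac{6331}{28}$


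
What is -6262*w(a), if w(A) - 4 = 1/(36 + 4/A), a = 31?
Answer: -14123941/560 ≈ -25221.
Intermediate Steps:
w(A) = 4 + 1/(36 + 4/A)
-6262*w(a) = -3131*(16 + 145*31)/(2*(1 + 9*31)) = -3131*(16 + 4495)/(2*(1 + 279)) = -3131*4511/(2*280) = -6262*4511/1120 = -14123941/560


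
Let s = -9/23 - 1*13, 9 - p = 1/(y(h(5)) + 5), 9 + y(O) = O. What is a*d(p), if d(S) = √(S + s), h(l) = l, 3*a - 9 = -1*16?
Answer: -14*I*√713/69 ≈ -5.4178*I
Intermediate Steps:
a = -7/3 (a = 3 + (-1*16)/3 = 3 + (⅓)*(-16) = 3 - 16/3 = -7/3 ≈ -2.3333)
y(O) = -9 + O
p = 8 (p = 9 - 1/((-9 + 5) + 5) = 9 - 1/(-4 + 5) = 9 - 1/1 = 9 - 1*1 = 9 - 1 = 8)
s = -308/23 (s = -9*1/23 - 13 = -9/23 - 13 = -308/23 ≈ -13.391)
d(S) = √(-308/23 + S) (d(S) = √(S - 308/23) = √(-308/23 + S))
a*d(p) = -7*√(-7084 + 529*8)/69 = -7*√(-7084 + 4232)/69 = -7*√(-2852)/69 = -7*2*I*√713/69 = -14*I*√713/69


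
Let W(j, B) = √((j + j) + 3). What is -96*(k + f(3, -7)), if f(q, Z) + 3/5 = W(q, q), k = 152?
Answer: -74112/5 ≈ -14822.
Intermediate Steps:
W(j, B) = √(3 + 2*j) (W(j, B) = √(2*j + 3) = √(3 + 2*j))
f(q, Z) = -⅗ + √(3 + 2*q)
-96*(k + f(3, -7)) = -96*(152 + (-⅗ + √(3 + 2*3))) = -96*(152 + (-⅗ + √(3 + 6))) = -96*(152 + (-⅗ + √9)) = -96*(152 + (-⅗ + 3)) = -96*(152 + 12/5) = -96*772/5 = -74112/5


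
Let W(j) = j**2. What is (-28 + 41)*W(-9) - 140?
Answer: 913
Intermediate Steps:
(-28 + 41)*W(-9) - 140 = (-28 + 41)*(-9)**2 - 140 = 13*81 - 140 = 1053 - 140 = 913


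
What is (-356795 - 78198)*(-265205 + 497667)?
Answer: -101119342766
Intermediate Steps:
(-356795 - 78198)*(-265205 + 497667) = -434993*232462 = -101119342766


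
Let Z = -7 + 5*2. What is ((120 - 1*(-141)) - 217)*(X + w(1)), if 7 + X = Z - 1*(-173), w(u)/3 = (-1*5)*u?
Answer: 6776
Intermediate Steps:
w(u) = -15*u (w(u) = 3*((-1*5)*u) = 3*(-5*u) = -15*u)
Z = 3 (Z = -7 + 10 = 3)
X = 169 (X = -7 + (3 - 1*(-173)) = -7 + (3 + 173) = -7 + 176 = 169)
((120 - 1*(-141)) - 217)*(X + w(1)) = ((120 - 1*(-141)) - 217)*(169 - 15*1) = ((120 + 141) - 217)*(169 - 15) = (261 - 217)*154 = 44*154 = 6776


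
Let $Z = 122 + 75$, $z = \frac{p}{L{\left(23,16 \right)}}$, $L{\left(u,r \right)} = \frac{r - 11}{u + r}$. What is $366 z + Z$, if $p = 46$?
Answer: $\frac{657589}{5} \approx 1.3152 \cdot 10^{5}$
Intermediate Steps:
$L{\left(u,r \right)} = \frac{-11 + r}{r + u}$
$z = \frac{1794}{5}$ ($z = \frac{46}{\frac{1}{16 + 23} \left(-11 + 16\right)} = \frac{46}{\frac{1}{39} \cdot 5} = \frac{46}{\frac{5}{39}} = 46 \cdot \frac{39}{5} = \frac{1794}{5} \approx 358.8$)
$Z = 197$
$366 z + Z = 366 \cdot \frac{1794}{5} + 197 = \frac{656604}{5} + 197 = \frac{657589}{5}$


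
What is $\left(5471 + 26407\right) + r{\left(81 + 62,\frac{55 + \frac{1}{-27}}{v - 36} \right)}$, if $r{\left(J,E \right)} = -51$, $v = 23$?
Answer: $31827$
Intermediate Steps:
$\left(5471 + 26407\right) + r{\left(81 + 62,\frac{55 + \frac{1}{-27}}{v - 36} \right)} = \left(5471 + 26407\right) - 51 = 31878 - 51 = 31827$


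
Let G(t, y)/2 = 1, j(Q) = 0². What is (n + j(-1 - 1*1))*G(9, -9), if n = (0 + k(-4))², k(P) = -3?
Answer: 18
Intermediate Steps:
j(Q) = 0
G(t, y) = 2 (G(t, y) = 2*1 = 2)
n = 9 (n = (0 - 3)² = (-3)² = 9)
(n + j(-1 - 1*1))*G(9, -9) = (9 + 0)*2 = 9*2 = 18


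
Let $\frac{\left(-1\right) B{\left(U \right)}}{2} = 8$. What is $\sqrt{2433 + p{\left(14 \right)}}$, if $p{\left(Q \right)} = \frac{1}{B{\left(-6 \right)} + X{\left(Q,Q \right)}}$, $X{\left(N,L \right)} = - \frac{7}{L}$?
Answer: $\frac{\sqrt{2649471}}{33} \approx 49.325$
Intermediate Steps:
$B{\left(U \right)} = -16$ ($B{\left(U \right)} = \left(-2\right) 8 = -16$)
$p{\left(Q \right)} = \frac{1}{-16 - \frac{7}{Q}}$
$\sqrt{2433 + p{\left(14 \right)}} = \sqrt{2433 - \frac{14}{7 + 16 \cdot 14}} = \sqrt{2433 - \frac{14}{7 + 224}} = \sqrt{2433 - \frac{14}{231}} = \sqrt{2433 - 14 \cdot \frac{1}{231}} = \sqrt{2433 - \frac{2}{33}} = \sqrt{\frac{80287}{33}} = \frac{\sqrt{2649471}}{33}$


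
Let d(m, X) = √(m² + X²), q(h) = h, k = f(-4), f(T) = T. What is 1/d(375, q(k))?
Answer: √140641/140641 ≈ 0.0026665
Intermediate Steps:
k = -4
d(m, X) = √(X² + m²)
1/d(375, q(k)) = 1/(√((-4)² + 375²)) = 1/(√(16 + 140625)) = 1/(√140641) = √140641/140641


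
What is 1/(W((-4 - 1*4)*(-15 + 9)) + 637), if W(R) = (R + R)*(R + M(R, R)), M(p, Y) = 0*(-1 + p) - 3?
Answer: 1/4957 ≈ 0.00020173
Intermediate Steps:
M(p, Y) = -3 (M(p, Y) = 0 - 3 = -3)
W(R) = 2*R*(-3 + R) (W(R) = (R + R)*(R - 3) = (2*R)*(-3 + R) = 2*R*(-3 + R))
1/(W((-4 - 1*4)*(-15 + 9)) + 637) = 1/(2*((-4 - 1*4)*(-15 + 9))*(-3 + (-4 - 1*4)*(-15 + 9)) + 637) = 1/(2*((-4 - 4)*(-6))*(-3 + (-4 - 4)*(-6)) + 637) = 1/(2*(-8*(-6))*(-3 - 8*(-6)) + 637) = 1/(2*48*(-3 + 48) + 637) = 1/(2*48*45 + 637) = 1/(4320 + 637) = 1/4957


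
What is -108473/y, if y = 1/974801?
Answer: -105739588873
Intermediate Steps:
y = 1/974801 ≈ 1.0258e-6
-108473/y = -108473/1/974801 = -108473*974801 = -105739588873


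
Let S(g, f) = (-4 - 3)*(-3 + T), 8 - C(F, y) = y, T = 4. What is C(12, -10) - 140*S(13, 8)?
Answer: 998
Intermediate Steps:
C(F, y) = 8 - y
S(g, f) = -7 (S(g, f) = (-4 - 3)*(-3 + 4) = -7*1 = -7)
C(12, -10) - 140*S(13, 8) = (8 - 1*(-10)) - 140*(-7) = (8 + 10) + 980 = 18 + 980 = 998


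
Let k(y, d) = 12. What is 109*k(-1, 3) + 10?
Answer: 1318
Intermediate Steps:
109*k(-1, 3) + 10 = 109*12 + 10 = 1308 + 10 = 1318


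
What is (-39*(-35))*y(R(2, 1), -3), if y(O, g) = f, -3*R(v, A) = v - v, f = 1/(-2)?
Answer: -1365/2 ≈ -682.50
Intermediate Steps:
f = -1/2 ≈ -0.50000
R(v, A) = 0 (R(v, A) = -(v - v)/3 = -1/3*0 = 0)
y(O, g) = -1/2
(-39*(-35))*y(R(2, 1), -3) = -39*(-35)*(-1/2) = 1365*(-1/2) = -1365/2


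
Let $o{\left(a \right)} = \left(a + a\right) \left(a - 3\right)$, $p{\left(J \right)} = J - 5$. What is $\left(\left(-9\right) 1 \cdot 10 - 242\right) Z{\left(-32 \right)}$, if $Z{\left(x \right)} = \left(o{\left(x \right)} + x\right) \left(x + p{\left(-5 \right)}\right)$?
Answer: $30788352$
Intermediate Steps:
$p{\left(J \right)} = -5 + J$
$o{\left(a \right)} = 2 a \left(-3 + a\right)$
$Z{\left(x \right)} = \left(-10 + x\right) \left(x + 2 x \left(-3 + x\right)\right)$ ($Z{\left(x \right)} = \left(2 x \left(-3 + x\right) + x\right) \left(x - 10\right) = \left(x + 2 x \left(-3 + x\right)\right) \left(x - 10\right) = \left(x + 2 x \left(-3 + x\right)\right) \left(-10 + x\right) = \left(-10 + x\right) \left(x + 2 x \left(-3 + x\right)\right)$)
$\left(\left(-9\right) 1 \cdot 10 - 242\right) Z{\left(-32 \right)} = \left(\left(-9\right) 1 \cdot 10 - 242\right) \left(- 32 \left(50 - -800 + 2 \left(-32\right)^{2}\right)\right) = \left(\left(-9\right) 10 - 242\right) \left(- 32 \left(50 + 800 + 2 \cdot 1024\right)\right) = \left(-90 - 242\right) \left(- 32 \left(50 + 800 + 2048\right)\right) = - 332 \left(\left(-32\right) 2898\right) = \left(-332\right) \left(-92736\right) = 30788352$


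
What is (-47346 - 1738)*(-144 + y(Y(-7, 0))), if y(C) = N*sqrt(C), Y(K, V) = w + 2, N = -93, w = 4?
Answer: 7068096 + 4564812*sqrt(6) ≈ 1.8250e+7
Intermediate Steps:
Y(K, V) = 6 (Y(K, V) = 4 + 2 = 6)
y(C) = -93*sqrt(C)
(-47346 - 1738)*(-144 + y(Y(-7, 0))) = (-47346 - 1738)*(-144 - 93*sqrt(6)) = -49084*(-144 - 93*sqrt(6)) = 7068096 + 4564812*sqrt(6)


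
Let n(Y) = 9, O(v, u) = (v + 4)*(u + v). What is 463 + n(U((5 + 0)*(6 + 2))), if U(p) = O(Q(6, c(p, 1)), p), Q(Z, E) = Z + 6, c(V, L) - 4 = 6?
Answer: 472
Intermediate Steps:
c(V, L) = 10 (c(V, L) = 4 + 6 = 10)
Q(Z, E) = 6 + Z
O(v, u) = (4 + v)*(u + v)
U(p) = 192 + 16*p (U(p) = (6 + 6)**2 + 4*p + 4*(6 + 6) + p*(6 + 6) = 12**2 + 4*p + 4*12 + p*12 = 144 + 4*p + 48 + 12*p = 192 + 16*p)
463 + n(U((5 + 0)*(6 + 2))) = 463 + 9 = 472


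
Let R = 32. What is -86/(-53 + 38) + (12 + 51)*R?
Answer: 30326/15 ≈ 2021.7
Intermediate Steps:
-86/(-53 + 38) + (12 + 51)*R = -86/(-53 + 38) + (12 + 51)*32 = -86/(-15) + 63*32 = -86*(-1/15) + 2016 = 86/15 + 2016 = 30326/15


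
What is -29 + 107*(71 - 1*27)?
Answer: 4679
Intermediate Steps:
-29 + 107*(71 - 1*27) = -29 + 107*(71 - 27) = -29 + 107*44 = -29 + 4708 = 4679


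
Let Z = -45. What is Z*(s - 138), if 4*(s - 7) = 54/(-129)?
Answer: 507375/86 ≈ 5899.7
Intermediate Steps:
s = 593/86 (s = 7 + (54/(-129))/4 = 7 + (54*(-1/129))/4 = 7 + (1/4)*(-18/43) = 7 - 9/86 = 593/86 ≈ 6.8953)
Z*(s - 138) = -45*(593/86 - 138) = -45*(-11275/86) = 507375/86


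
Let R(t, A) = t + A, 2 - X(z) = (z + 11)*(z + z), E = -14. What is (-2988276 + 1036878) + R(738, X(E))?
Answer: -1950742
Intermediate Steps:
X(z) = 2 - 2*z*(11 + z) (X(z) = 2 - (z + 11)*(z + z) = 2 - (11 + z)*2*z = 2 - 2*z*(11 + z))
R(t, A) = A + t
(-2988276 + 1036878) + R(738, X(E)) = (-2988276 + 1036878) + ((2 - 22*(-14) - 2*(-14)²) + 738) = -1951398 + ((2 + 308 - 2*196) + 738) = -1951398 + ((2 + 308 - 392) + 738) = -1951398 + (-82 + 738) = -1951398 + 656 = -1950742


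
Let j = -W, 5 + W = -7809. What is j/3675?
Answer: 7814/3675 ≈ 2.1263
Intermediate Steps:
W = -7814 (W = -5 - 7809 = -7814)
j = 7814 (j = -1*(-7814) = 7814)
j/3675 = 7814/3675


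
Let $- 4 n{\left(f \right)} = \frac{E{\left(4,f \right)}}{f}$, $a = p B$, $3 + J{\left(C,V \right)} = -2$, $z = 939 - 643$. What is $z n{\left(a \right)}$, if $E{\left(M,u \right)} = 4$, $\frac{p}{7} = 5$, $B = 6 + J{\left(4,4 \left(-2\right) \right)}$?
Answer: $- \frac{296}{35} \approx -8.4571$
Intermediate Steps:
$z = 296$ ($z = 939 - 643 = 296$)
$J{\left(C,V \right)} = -5$ ($J{\left(C,V \right)} = -3 - 2 = -5$)
$B = 1$ ($B = 6 - 5 = 1$)
$p = 35$ ($p = 7 \cdot 5 = 35$)
$a = 35$ ($a = 35 \cdot 1 = 35$)
$n{\left(f \right)} = - \frac{1}{f}$ ($n{\left(f \right)} = - \frac{4 \frac{1}{f}}{4} = - \frac{1}{f}$)
$z n{\left(a \right)} = 296 \left(- \frac{1}{35}\right) = - \frac{296}{35}$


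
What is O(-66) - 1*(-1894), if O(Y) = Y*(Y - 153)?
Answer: 16348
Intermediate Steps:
O(Y) = Y*(-153 + Y)
O(-66) - 1*(-1894) = -66*(-153 - 66) - 1*(-1894) = -66*(-219) + 1894 = 14454 + 1894 = 16348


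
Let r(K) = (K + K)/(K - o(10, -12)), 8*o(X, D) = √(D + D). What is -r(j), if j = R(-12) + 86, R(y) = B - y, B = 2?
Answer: -160000/80003 - 400*I*√6/80003 ≈ -1.9999 - 0.012247*I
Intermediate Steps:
o(X, D) = √2*√D/8 (o(X, D) = √(D + D)/8 = √(2*D)/8 = (√2*√D)/8 = √2*√D/8)
R(y) = 2 - y
j = 100 (j = (2 - 1*(-12)) + 86 = (2 + 12) + 86 = 14 + 86 = 100)
r(K) = 2*K/(K - I*√6/4) (r(K) = (K + K)/(K - √2*√(-12)/8) = (2*K)/(K - √2*2*I*√3/8) = (2*K)/(K - I*√6/4) = 2*K/(K - I*√6/4))
-r(j) = -8*100/(4*100 - I*√6) = -8*100/(400 - I*√6) = -800/(400 - I*√6)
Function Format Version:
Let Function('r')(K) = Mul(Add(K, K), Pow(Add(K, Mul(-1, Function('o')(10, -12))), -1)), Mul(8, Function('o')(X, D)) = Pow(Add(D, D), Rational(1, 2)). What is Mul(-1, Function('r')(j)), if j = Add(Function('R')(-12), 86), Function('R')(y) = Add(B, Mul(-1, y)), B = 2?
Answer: Add(Rational(-160000, 80003), Mul(Rational(-400, 80003), I, Pow(6, Rational(1, 2)))) ≈ Add(-1.9999, Mul(-0.012247, I))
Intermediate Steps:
Function('o')(X, D) = Mul(Rational(1, 8), Pow(2, Rational(1, 2)), Pow(D, Rational(1, 2))) (Function('o')(X, D) = Mul(Rational(1, 8), Pow(Add(D, D), Rational(1, 2))) = Mul(Rational(1, 8), Pow(Mul(2, D), Rational(1, 2))) = Mul(Rational(1, 8), Mul(Pow(2, Rational(1, 2)), Pow(D, Rational(1, 2)))) = Mul(Rational(1, 8), Pow(2, Rational(1, 2)), Pow(D, Rational(1, 2))))
Function('R')(y) = Add(2, Mul(-1, y))
j = 100 (j = Add(Add(2, Mul(-1, -12)), 86) = Add(Add(2, 12), 86) = Add(14, 86) = 100)
Function('r')(K) = Mul(2, K, Pow(Add(K, Mul(Rational(-1, 4), I, Pow(6, Rational(1, 2)))), -1)) (Function('r')(K) = Mul(Add(K, K), Pow(Add(K, Mul(-1, Mul(Rational(1, 8), Pow(2, Rational(1, 2)), Pow(-12, Rational(1, 2))))), -1)) = Mul(Mul(2, K), Pow(Add(K, Mul(-1, Mul(Rational(1, 8), Pow(2, Rational(1, 2)), Mul(2, I, Pow(3, Rational(1, 2)))))), -1)) = Mul(Mul(2, K), Pow(Add(K, Mul(-1, Mul(Rational(1, 4), I, Pow(6, Rational(1, 2))))), -1)) = Mul(Mul(2, K), Pow(Add(K, Mul(Rational(-1, 4), I, Pow(6, Rational(1, 2)))), -1)) = Mul(2, K, Pow(Add(K, Mul(Rational(-1, 4), I, Pow(6, Rational(1, 2)))), -1)))
Mul(-1, Function('r')(j)) = Mul(-1, Mul(8, 100, Pow(Add(Mul(4, 100), Mul(-1, I, Pow(6, Rational(1, 2)))), -1))) = Mul(-1, Mul(8, 100, Pow(Add(400, Mul(-1, I, Pow(6, Rational(1, 2)))), -1))) = Mul(-1, Mul(800, Pow(Add(400, Mul(-1, I, Pow(6, Rational(1, 2)))), -1))) = Mul(-800, Pow(Add(400, Mul(-1, I, Pow(6, Rational(1, 2)))), -1))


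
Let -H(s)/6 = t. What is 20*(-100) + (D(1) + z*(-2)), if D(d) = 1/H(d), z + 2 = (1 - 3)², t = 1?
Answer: -12025/6 ≈ -2004.2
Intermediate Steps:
z = 2 (z = -2 + (1 - 3)² = -2 + (-2)² = -2 + 4 = 2)
H(s) = -6 (H(s) = -6*1 = -6)
D(d) = -⅙ (D(d) = 1/(-6) = -⅙)
20*(-100) + (D(1) + z*(-2)) = 20*(-100) + (-⅙ + 2*(-2)) = -2000 + (-⅙ - 4) = -2000 - 25/6 = -12025/6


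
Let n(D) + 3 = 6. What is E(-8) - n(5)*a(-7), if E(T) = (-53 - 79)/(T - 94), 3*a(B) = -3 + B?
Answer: 192/17 ≈ 11.294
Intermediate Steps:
n(D) = 3 (n(D) = -3 + 6 = 3)
a(B) = -1 + B/3 (a(B) = (-3 + B)/3 = -1 + B/3)
E(T) = -132/(-94 + T)
E(-8) - n(5)*a(-7) = -132/(-94 - 8) - 3*(-1 + (⅓)*(-7)) = -132/(-102) - 3*(-1 - 7/3) = -132*(-1/102) - 3*(-10)/3 = 22/17 - 1*(-10) = 22/17 + 10 = 192/17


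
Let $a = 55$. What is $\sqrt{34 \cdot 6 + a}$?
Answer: $\sqrt{259} \approx 16.093$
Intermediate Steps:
$\sqrt{34 \cdot 6 + a} = \sqrt{34 \cdot 6 + 55} = \sqrt{204 + 55} = \sqrt{259}$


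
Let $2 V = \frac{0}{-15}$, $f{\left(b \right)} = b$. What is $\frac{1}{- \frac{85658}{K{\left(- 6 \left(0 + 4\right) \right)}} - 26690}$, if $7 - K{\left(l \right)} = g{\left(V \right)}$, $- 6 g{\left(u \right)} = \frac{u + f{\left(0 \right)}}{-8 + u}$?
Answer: $- \frac{7}{272488} \approx -2.5689 \cdot 10^{-5}$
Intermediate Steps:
$V = 0$ ($V = \frac{0 \frac{1}{-15}}{2} = \frac{0 \left(- \frac{1}{15}\right)}{2} = \frac{1}{2} \cdot 0 = 0$)
$g{\left(u \right)} = - \frac{u}{6 \left(-8 + u\right)}$ ($g{\left(u \right)} = - \frac{\left(u + 0\right) \frac{1}{-8 + u}}{6} = - \frac{u \frac{1}{-8 + u}}{6} = - \frac{u}{6 \left(-8 + u\right)}$)
$K{\left(l \right)} = 7$ ($K{\left(l \right)} = 7 - \left(-1\right) 0 \frac{1}{-48 + 6 \cdot 0} = 7 - \left(-1\right) 0 \frac{1}{-48 + 0} = 7 - \left(-1\right) 0 \frac{1}{-48} = 7 - \left(-1\right) 0 \left(- \frac{1}{48}\right) = 7 - 0 = 7 + 0 = 7$)
$\frac{1}{- \frac{85658}{K{\left(- 6 \left(0 + 4\right) \right)}} - 26690} = \frac{1}{- \frac{85658}{7} - 26690} = \frac{1}{- \frac{272488}{7}} = - \frac{7}{272488}$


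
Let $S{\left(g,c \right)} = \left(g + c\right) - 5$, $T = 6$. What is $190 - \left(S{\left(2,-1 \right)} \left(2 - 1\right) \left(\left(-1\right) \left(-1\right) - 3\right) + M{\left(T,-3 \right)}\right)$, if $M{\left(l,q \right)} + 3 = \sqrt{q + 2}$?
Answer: $185 - i \approx 185.0 - 1.0 i$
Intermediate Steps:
$M{\left(l,q \right)} = -3 + \sqrt{2 + q}$ ($M{\left(l,q \right)} = -3 + \sqrt{q + 2} = -3 + \sqrt{2 + q}$)
$S{\left(g,c \right)} = -5 + c + g$ ($S{\left(g,c \right)} = \left(c + g\right) - 5 = -5 + c + g$)
$190 - \left(S{\left(2,-1 \right)} \left(2 - 1\right) \left(\left(-1\right) \left(-1\right) - 3\right) + M{\left(T,-3 \right)}\right) = 190 - \left(\left(-5 - 1 + 2\right) \left(2 - 1\right) \left(\left(-1\right) \left(-1\right) - 3\right) - \left(3 - \sqrt{2 - 3}\right)\right) = 190 - \left(- 4 \cdot 1 \left(1 - 3\right) - \left(3 - \sqrt{-1}\right)\right) = 190 - \left(- 4 \cdot 1 \left(-2\right) - \left(3 - i\right)\right) = 190 - \left(\left(-4\right) \left(-2\right) - \left(3 - i\right)\right) = 190 - \left(8 - \left(3 - i\right)\right) = 190 - \left(5 + i\right) = 185 - i$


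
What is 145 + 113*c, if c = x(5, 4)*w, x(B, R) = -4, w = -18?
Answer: 8281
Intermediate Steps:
c = 72 (c = -4*(-18) = 72)
145 + 113*c = 145 + 113*72 = 145 + 8136 = 8281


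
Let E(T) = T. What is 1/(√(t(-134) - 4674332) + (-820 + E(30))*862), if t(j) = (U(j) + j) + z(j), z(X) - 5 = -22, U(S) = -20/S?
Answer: -45625660/31070475137151 - I*√20983753517/31070475137151 ≈ -1.4685e-6 - 4.6622e-9*I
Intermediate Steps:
z(X) = -17 (z(X) = 5 - 22 = -17)
t(j) = -17 + j - 20/j (t(j) = (-20/j + j) - 17 = (j - 20/j) - 17 = -17 + j - 20/j)
1/(√(t(-134) - 4674332) + (-820 + E(30))*862) = 1/(√((-17 - 134 - 20/(-134)) - 4674332) + (-820 + 30)*862) = 1/(√((-17 - 134 - 20*(-1/134)) - 4674332) - 790*862) = 1/(√((-17 - 134 + 10/67) - 4674332) - 680980) = 1/(√(-10107/67 - 4674332) - 680980) = 1/(√(-313190351/67) - 680980) = 1/(I*√20983753517/67 - 680980) = 1/(-680980 + I*√20983753517/67)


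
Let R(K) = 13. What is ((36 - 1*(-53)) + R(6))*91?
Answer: 9282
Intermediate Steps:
((36 - 1*(-53)) + R(6))*91 = ((36 - 1*(-53)) + 13)*91 = ((36 + 53) + 13)*91 = (89 + 13)*91 = 102*91 = 9282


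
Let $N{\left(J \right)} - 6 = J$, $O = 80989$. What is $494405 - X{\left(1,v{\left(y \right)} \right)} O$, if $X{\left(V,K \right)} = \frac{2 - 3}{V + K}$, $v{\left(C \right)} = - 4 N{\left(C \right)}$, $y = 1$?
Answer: $\frac{13267946}{27} \approx 4.9141 \cdot 10^{5}$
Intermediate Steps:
$N{\left(J \right)} = 6 + J$
$v{\left(C \right)} = -24 - 4 C$ ($v{\left(C \right)} = - 4 \left(6 + C\right) = -24 - 4 C$)
$X{\left(V,K \right)} = - \frac{1}{K + V}$
$494405 - X{\left(1,v{\left(y \right)} \right)} O = 494405 - - \frac{1}{\left(-24 - 4\right) + 1} \cdot 80989 = 494405 - - \frac{1}{-28 + 1} \cdot 80989 = 494405 - - \frac{1}{-27} \cdot 80989 = 494405 - \left(-1\right) \left(- \frac{1}{27}\right) 80989 = 494405 - \frac{1}{27} \cdot 80989 = 494405 - \frac{80989}{27} = \frac{13267946}{27}$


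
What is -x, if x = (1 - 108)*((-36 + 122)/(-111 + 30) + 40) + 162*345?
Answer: -4189612/81 ≈ -51724.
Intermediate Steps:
x = 4189612/81 (x = -107*(86/(-81) + 40) + 55890 = -107*(86*(-1/81) + 40) + 55890 = -107*(-86/81 + 40) + 55890 = -107*3154/81 + 55890 = -337478/81 + 55890 = 4189612/81 ≈ 51724.)
-x = -1*4189612/81 = -4189612/81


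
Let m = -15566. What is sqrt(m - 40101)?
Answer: I*sqrt(55667) ≈ 235.94*I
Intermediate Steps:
sqrt(m - 40101) = sqrt(-15566 - 40101) = sqrt(-55667) = I*sqrt(55667)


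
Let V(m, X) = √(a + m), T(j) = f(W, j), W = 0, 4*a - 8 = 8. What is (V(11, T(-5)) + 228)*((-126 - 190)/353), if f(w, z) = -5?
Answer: -72048/353 - 316*√15/353 ≈ -207.57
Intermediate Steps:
a = 4 (a = 2 + (¼)*8 = 2 + 2 = 4)
T(j) = -5
V(m, X) = √(4 + m)
(V(11, T(-5)) + 228)*((-126 - 190)/353) = (√(4 + 11) + 228)*((-126 - 190)/353) = (√15 + 228)*(-316*1/353) = (228 + √15)*(-316/353) = -72048/353 - 316*√15/353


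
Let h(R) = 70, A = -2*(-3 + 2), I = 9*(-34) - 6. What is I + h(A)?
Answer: -242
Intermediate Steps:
I = -312 (I = -306 - 6 = -312)
A = 2 (A = -2*(-1) = 2)
I + h(A) = -312 + 70 = -242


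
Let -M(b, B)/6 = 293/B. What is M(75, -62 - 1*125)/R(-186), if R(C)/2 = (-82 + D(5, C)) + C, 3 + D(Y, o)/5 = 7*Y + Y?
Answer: -879/15521 ≈ -0.056633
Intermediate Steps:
M(b, B) = -1758/B
D(Y, o) = -15 + 40*Y (D(Y, o) = -15 + 5*(7*Y + Y) = -15 + 5*(8*Y) = -15 + 40*Y)
R(C) = 206 + 2*C (R(C) = 2*((-82 + (-15 + 40*5)) + C) = 2*((-82 + (-15 + 200)) + C) = 2*((-82 + 185) + C) = 2*(103 + C) = 206 + 2*C)
M(75, -62 - 1*125)/R(-186) = (-1758/(-62 - 1*125))/(206 + 2*(-186)) = (-1758/(-62 - 125))/(206 - 372) = -1758/(-187)/(-166) = -1758*(-1/187)*(-1/166) = (1758/187)*(-1/166) = -879/15521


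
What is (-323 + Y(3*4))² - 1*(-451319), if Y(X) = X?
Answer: 548040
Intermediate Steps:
(-323 + Y(3*4))² - 1*(-451319) = (-323 + 3*4)² - 1*(-451319) = (-323 + 12)² + 451319 = (-311)² + 451319 = 96721 + 451319 = 548040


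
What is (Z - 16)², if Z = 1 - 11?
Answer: 676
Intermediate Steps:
Z = -10
(Z - 16)² = (-10 - 16)² = (-26)² = 676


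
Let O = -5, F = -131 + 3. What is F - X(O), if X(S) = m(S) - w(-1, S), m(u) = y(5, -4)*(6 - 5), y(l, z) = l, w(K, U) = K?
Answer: -134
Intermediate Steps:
F = -128
m(u) = 5 (m(u) = 5*(6 - 5) = 5*1 = 5)
X(S) = 6 (X(S) = 5 - 1*(-1) = 5 + 1 = 6)
F - X(O) = -128 - 1*6 = -128 - 6 = -134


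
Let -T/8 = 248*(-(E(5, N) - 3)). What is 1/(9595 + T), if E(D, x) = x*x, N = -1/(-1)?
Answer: 1/5627 ≈ 0.00017771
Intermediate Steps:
N = 1 (N = -1*(-1) = 1)
E(D, x) = x²
T = -3968 (T = -1984*(-(1² - 3)) = -1984*(-(1 - 3)) = -1984*(-1*(-2)) = -1984*2 = -8*496 = -3968)
1/(9595 + T) = 1/(9595 - 3968) = 1/5627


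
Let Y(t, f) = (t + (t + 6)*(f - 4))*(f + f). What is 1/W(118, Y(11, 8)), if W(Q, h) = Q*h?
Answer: 1/149152 ≈ 6.7046e-6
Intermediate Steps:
Y(t, f) = 2*f*(t + (-4 + f)*(6 + t)) (Y(t, f) = (t + (6 + t)*(-4 + f))*(2*f) = (t + (-4 + f)*(6 + t))*(2*f) = 2*f*(t + (-4 + f)*(6 + t)))
1/W(118, Y(11, 8)) = 1/(118*(2*8*(-24 - 3*11 + 6*8 + 8*11))) = 1/(118*(2*8*(-24 - 33 + 48 + 88))) = 1/(118*(2*8*79)) = 1/(118*1264) = 1/149152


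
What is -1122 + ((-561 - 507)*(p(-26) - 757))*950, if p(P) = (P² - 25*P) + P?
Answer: -550928922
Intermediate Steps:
p(P) = P² - 24*P
-1122 + ((-561 - 507)*(p(-26) - 757))*950 = -1122 + ((-561 - 507)*(-26*(-24 - 26) - 757))*950 = -1122 - 1068*(-26*(-50) - 757)*950 = -1122 - 1068*(1300 - 757)*950 = -1122 - 1068*543*950 = -1122 - 579924*950 = -1122 - 550927800 = -550928922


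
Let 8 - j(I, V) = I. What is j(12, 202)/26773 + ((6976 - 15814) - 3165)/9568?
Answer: -321394591/256164064 ≈ -1.2546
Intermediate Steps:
j(I, V) = 8 - I
j(12, 202)/26773 + ((6976 - 15814) - 3165)/9568 = (8 - 1*12)/26773 + ((6976 - 15814) - 3165)/9568 = (8 - 12)*(1/26773) + (-8838 - 3165)*(1/9568) = -4*1/26773 - 12003*1/9568 = -4/26773 - 12003/9568 = -321394591/256164064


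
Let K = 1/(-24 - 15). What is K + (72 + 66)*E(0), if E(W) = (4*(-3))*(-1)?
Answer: 64583/39 ≈ 1656.0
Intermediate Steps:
K = -1/39 (K = 1/(-39) = 1*(-1/39) = -1/39 ≈ -0.025641)
E(W) = 12 (E(W) = -12*(-1) = 12)
K + (72 + 66)*E(0) = -1/39 + (72 + 66)*12 = -1/39 + 138*12 = -1/39 + 1656 = 64583/39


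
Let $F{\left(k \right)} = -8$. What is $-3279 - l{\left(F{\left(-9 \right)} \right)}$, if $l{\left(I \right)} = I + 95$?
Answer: $-3366$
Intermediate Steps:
$l{\left(I \right)} = 95 + I$
$-3279 - l{\left(F{\left(-9 \right)} \right)} = -3279 - \left(95 - 8\right) = -3279 - 87 = -3366$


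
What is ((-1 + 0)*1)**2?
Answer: 1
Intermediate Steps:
((-1 + 0)*1)**2 = (-1*1)**2 = (-1)**2 = 1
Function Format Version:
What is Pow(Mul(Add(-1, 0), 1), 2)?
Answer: 1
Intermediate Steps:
Pow(Mul(Add(-1, 0), 1), 2) = Pow(Mul(-1, 1), 2) = Pow(-1, 2) = 1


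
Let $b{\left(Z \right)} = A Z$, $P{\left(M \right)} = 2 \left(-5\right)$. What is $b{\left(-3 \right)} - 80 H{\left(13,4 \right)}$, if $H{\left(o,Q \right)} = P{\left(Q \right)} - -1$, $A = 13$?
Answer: $681$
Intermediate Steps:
$P{\left(M \right)} = -10$
$b{\left(Z \right)} = 13 Z$
$H{\left(o,Q \right)} = -9$ ($H{\left(o,Q \right)} = -10 - -1 = -10 + 1 = -9$)
$b{\left(-3 \right)} - 80 H{\left(13,4 \right)} = 13 \left(-3\right) - -720 = -39 + 720 = 681$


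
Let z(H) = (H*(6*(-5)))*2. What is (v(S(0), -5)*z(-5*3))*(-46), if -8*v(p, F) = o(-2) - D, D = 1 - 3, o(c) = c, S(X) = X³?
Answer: 0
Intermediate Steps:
D = -2
z(H) = -60*H (z(H) = (H*(-30))*2 = -30*H*2 = -60*H)
v(p, F) = 0 (v(p, F) = -(-2 - 1*(-2))/8 = -(-2 + 2)/8 = -⅛*0 = 0)
(v(S(0), -5)*z(-5*3))*(-46) = (0*(-(-300)*3))*(-46) = (0*(-60*(-15)))*(-46) = (0*900)*(-46) = 0*(-46) = 0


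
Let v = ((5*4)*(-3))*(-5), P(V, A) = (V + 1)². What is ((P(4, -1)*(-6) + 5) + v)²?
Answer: 24025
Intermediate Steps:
P(V, A) = (1 + V)²
v = 300 (v = (20*(-3))*(-5) = -60*(-5) = 300)
((P(4, -1)*(-6) + 5) + v)² = (((1 + 4)²*(-6) + 5) + 300)² = ((5²*(-6) + 5) + 300)² = ((25*(-6) + 5) + 300)² = ((-150 + 5) + 300)² = (-145 + 300)² = 155² = 24025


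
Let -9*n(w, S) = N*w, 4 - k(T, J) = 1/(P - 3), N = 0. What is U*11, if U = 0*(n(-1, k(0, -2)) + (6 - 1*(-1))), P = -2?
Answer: 0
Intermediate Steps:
k(T, J) = 21/5 (k(T, J) = 4 - 1/(-2 - 3) = 4 - 1/(-5) = 4 - 1*(-⅕) = 4 + ⅕ = 21/5)
n(w, S) = 0 (n(w, S) = -0*w = -⅑*0 = 0)
U = 0 (U = 0*(0 + (6 - 1*(-1))) = 0*(0 + (6 + 1)) = 0*(0 + 7) = 0*7 = 0)
U*11 = 0*11 = 0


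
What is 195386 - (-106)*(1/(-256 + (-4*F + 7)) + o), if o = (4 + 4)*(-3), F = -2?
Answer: 46474816/241 ≈ 1.9284e+5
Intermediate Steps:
o = -24 (o = 8*(-3) = -24)
195386 - (-106)*(1/(-256 + (-4*F + 7)) + o) = 195386 - (-106)*(1/(-256 + (-4*(-2) + 7)) - 24) = 195386 - (-106)*(1/(-256 + (8 + 7)) - 24) = 195386 - (-106)*(1/(-256 + 15) - 24) = 195386 - (-106)*(1/(-241) - 24) = 195386 - (-106)*(-1/241 - 24) = 195386 - (-106)*(-5785)/241 = 195386 - 1*613210/241 = 195386 - 613210/241 = 46474816/241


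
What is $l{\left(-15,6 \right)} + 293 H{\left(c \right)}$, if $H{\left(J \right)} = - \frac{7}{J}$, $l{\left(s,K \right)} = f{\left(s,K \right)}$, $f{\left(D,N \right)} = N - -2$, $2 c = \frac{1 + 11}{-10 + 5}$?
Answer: $\frac{10303}{6} \approx 1717.2$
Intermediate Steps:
$c = - \frac{6}{5}$ ($c = \frac{\left(1 + 11\right) \frac{1}{-10 + 5}}{2} = \frac{12 \frac{1}{-5}}{2} = \frac{12 \left(- \frac{1}{5}\right)}{2} = \frac{1}{2} \left(- \frac{12}{5}\right) = - \frac{6}{5} \approx -1.2$)
$f{\left(D,N \right)} = 2 + N$ ($f{\left(D,N \right)} = N + 2 = 2 + N$)
$l{\left(s,K \right)} = 2 + K$
$l{\left(-15,6 \right)} + 293 H{\left(c \right)} = \left(2 + 6\right) + 293 \left(- \frac{7}{- \frac{6}{5}}\right) = 8 + 293 \left(\left(-7\right) \left(- \frac{5}{6}\right)\right) = 8 + 293 \cdot \frac{35}{6} = 8 + \frac{10255}{6} = \frac{10303}{6}$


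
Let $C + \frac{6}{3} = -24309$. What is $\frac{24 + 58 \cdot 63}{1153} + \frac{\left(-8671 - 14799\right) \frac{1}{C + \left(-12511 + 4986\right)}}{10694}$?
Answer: $\frac{626108774831}{196271837076} \approx 3.19$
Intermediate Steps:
$C = -24311$ ($C = -2 - 24309 = -24311$)
$\frac{24 + 58 \cdot 63}{1153} + \frac{\left(-8671 - 14799\right) \frac{1}{C + \left(-12511 + 4986\right)}}{10694} = \frac{24 + 58 \cdot 63}{1153} + \frac{\left(-8671 - 14799\right) \frac{1}{-24311 + \left(-12511 + 4986\right)}}{10694} = \left(24 + 3654\right) \frac{1}{1153} + - \frac{23470}{-24311 - 7525} \cdot \frac{1}{10694} = 3678 \cdot \frac{1}{1153} + - \frac{23470}{-31836} \cdot \frac{1}{10694} = \frac{3678}{1153} + \left(-23470\right) \left(- \frac{1}{31836}\right) \frac{1}{10694} = \frac{3678}{1153} + \frac{11735}{15918} \cdot \frac{1}{10694} = \frac{3678}{1153} + \frac{11735}{170227092} = \frac{626108774831}{196271837076}$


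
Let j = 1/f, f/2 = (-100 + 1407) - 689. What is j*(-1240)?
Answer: -310/309 ≈ -1.0032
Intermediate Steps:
f = 1236 (f = 2*((-100 + 1407) - 689) = 2*(1307 - 689) = 2*618 = 1236)
j = 1/1236 ≈ 0.00080906
j*(-1240) = (1/1236)*(-1240) = -310/309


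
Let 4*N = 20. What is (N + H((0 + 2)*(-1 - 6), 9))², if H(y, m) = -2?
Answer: 9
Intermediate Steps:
N = 5 (N = (¼)*20 = 5)
(N + H((0 + 2)*(-1 - 6), 9))² = (5 - 2)² = 3² = 9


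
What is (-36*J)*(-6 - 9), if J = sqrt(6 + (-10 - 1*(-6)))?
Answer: 540*sqrt(2) ≈ 763.68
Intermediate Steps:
J = sqrt(2) (J = sqrt(6 + (-10 + 6)) = sqrt(6 - 4) = sqrt(2) ≈ 1.4142)
(-36*J)*(-6 - 9) = (-36*sqrt(2))*(-6 - 9) = -36*sqrt(2)*(-15) = 540*sqrt(2)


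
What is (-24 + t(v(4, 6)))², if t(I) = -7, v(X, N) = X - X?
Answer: 961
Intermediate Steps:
v(X, N) = 0
(-24 + t(v(4, 6)))² = (-24 - 7)² = (-31)² = 961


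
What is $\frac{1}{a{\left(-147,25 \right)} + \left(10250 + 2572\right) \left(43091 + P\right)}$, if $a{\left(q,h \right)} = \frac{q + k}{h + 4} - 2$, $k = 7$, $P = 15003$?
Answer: $\frac{29}{21601556574} \approx 1.3425 \cdot 10^{-9}$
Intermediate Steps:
$a{\left(q,h \right)} = -2 + \frac{7 + q}{4 + h}$ ($a{\left(q,h \right)} = \frac{q + 7}{h + 4} - 2 = \frac{7 + q}{4 + h} - 2 = -2 + \frac{7 + q}{4 + h}$)
$\frac{1}{a{\left(-147,25 \right)} + \left(10250 + 2572\right) \left(43091 + P\right)} = \frac{1}{\frac{-1 - 147 - 50}{4 + 25} + \left(10250 + 2572\right) \left(43091 + 15003\right)} = \frac{1}{\frac{-1 - 147 - 50}{29} + 12822 \cdot 58094} = \frac{1}{\frac{1}{29} \left(-198\right) + 744881268} = \frac{1}{- \frac{198}{29} + 744881268} = \frac{1}{\frac{21601556574}{29}} = \frac{29}{21601556574}$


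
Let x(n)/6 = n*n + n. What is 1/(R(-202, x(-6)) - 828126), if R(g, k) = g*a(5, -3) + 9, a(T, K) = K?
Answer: -1/827511 ≈ -1.2084e-6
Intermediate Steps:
x(n) = 6*n + 6*n² (x(n) = 6*(n*n + n) = 6*(n² + n) = 6*(n + n²) = 6*n + 6*n²)
R(g, k) = 9 - 3*g (R(g, k) = g*(-3) + 9 = -3*g + 9 = 9 - 3*g)
1/(R(-202, x(-6)) - 828126) = 1/((9 - 3*(-202)) - 828126) = 1/((9 + 606) - 828126) = 1/(615 - 828126) = 1/(-827511) = -1/827511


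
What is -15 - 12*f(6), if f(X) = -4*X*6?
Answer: 1713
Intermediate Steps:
f(X) = -24*X
-15 - 12*f(6) = -15 - (-288)*6 = -15 - 12*(-144) = -15 + 1728 = 1713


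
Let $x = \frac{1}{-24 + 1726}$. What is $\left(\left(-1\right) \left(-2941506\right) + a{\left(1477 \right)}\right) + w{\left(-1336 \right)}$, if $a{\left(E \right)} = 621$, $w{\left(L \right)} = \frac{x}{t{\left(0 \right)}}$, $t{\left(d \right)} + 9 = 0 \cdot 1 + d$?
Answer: $\frac{45067501385}{15318} \approx 2.9421 \cdot 10^{6}$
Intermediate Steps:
$x = \frac{1}{1702} \approx 0.00058754$
$t{\left(d \right)} = -9 + d$ ($t{\left(d \right)} = -9 + \left(0 \cdot 1 + d\right) = -9 + \left(0 + d\right) = -9 + d$)
$w{\left(L \right)} = - \frac{1}{15318}$ ($w{\left(L \right)} = \frac{1}{1702 \left(-9 + 0\right)} = \frac{1}{1702 \left(-9\right)} = \frac{1}{1702} \left(- \frac{1}{9}\right) = - \frac{1}{15318}$)
$\left(\left(-1\right) \left(-2941506\right) + a{\left(1477 \right)}\right) + w{\left(-1336 \right)} = \left(\left(-1\right) \left(-2941506\right) + 621\right) - \frac{1}{15318} = \left(2941506 + 621\right) - \frac{1}{15318} = 2942127 - \frac{1}{15318} = \frac{45067501385}{15318}$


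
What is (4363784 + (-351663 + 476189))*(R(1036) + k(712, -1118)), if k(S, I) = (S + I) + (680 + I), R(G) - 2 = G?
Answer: 870732140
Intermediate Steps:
R(G) = 2 + G
k(S, I) = 680 + S + 2*I (k(S, I) = (I + S) + (680 + I) = 680 + S + 2*I)
(4363784 + (-351663 + 476189))*(R(1036) + k(712, -1118)) = (4363784 + (-351663 + 476189))*((2 + 1036) + (680 + 712 + 2*(-1118))) = (4363784 + 124526)*(1038 + (680 + 712 - 2236)) = 4488310*(1038 - 844) = 4488310*194 = 870732140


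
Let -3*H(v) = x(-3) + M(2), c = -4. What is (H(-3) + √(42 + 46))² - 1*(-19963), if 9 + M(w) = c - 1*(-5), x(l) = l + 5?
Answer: 20055 + 8*√22 ≈ 20093.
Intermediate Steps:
x(l) = 5 + l
M(w) = -8 (M(w) = -9 + (-4 - 1*(-5)) = -9 + (-4 + 5) = -9 + 1 = -8)
H(v) = 2 (H(v) = -((5 - 3) - 8)/3 = -(2 - 8)/3 = -⅓*(-6) = 2)
(H(-3) + √(42 + 46))² - 1*(-19963) = (2 + √(42 + 46))² - 1*(-19963) = (2 + √88)² + 19963 = (2 + 2*√22)² + 19963 = 19963 + (2 + 2*√22)²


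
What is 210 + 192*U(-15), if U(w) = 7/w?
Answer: 602/5 ≈ 120.40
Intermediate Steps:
210 + 192*U(-15) = 210 + 192*(7/(-15)) = 210 + 192*(7*(-1/15)) = 210 + 192*(-7/15) = 210 - 448/5 = 602/5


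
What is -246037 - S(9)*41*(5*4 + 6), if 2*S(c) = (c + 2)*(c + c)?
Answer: -351571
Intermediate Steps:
S(c) = c*(2 + c) (S(c) = ((c + 2)*(c + c))/2 = ((2 + c)*(2*c))/2 = (2*c*(2 + c))/2 = c*(2 + c))
-246037 - S(9)*41*(5*4 + 6) = -246037 - (9*(2 + 9))*41*(5*4 + 6) = -246037 - (9*11)*41*(20 + 6) = -246037 - 99*41*26 = -246037 - 4059*26 = -246037 - 1*105534 = -246037 - 105534 = -351571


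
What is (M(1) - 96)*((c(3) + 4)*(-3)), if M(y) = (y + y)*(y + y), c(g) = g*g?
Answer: 3588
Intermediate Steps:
c(g) = g²
M(y) = 4*y² (M(y) = (2*y)*(2*y) = 4*y²)
(M(1) - 96)*((c(3) + 4)*(-3)) = (4*1² - 96)*((3² + 4)*(-3)) = (4*1 - 96)*((9 + 4)*(-3)) = (4 - 96)*(13*(-3)) = -92*(-39) = 3588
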